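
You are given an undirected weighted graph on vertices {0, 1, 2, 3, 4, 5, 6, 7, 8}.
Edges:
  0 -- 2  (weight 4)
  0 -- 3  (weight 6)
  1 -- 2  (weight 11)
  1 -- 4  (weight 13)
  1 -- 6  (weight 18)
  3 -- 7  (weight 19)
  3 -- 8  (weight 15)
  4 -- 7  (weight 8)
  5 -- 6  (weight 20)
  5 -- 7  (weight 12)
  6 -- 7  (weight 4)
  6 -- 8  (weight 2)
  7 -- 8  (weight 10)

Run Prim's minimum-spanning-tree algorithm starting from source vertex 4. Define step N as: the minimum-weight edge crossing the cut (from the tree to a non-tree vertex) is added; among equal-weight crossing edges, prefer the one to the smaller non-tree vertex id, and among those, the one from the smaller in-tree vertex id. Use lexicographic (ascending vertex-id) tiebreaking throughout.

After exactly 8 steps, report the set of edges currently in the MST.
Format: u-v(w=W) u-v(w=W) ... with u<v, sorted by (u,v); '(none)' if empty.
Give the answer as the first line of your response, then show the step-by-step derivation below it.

0-2(w=4) 0-3(w=6) 1-2(w=11) 1-4(w=13) 4-7(w=8) 5-7(w=12) 6-7(w=4) 6-8(w=2)

step 1: add edge 4-7 (w=8); MST = {4-7(w=8)}
step 2: add edge 6-7 (w=4); MST = {4-7(w=8) 6-7(w=4)}
step 3: add edge 6-8 (w=2); MST = {4-7(w=8) 6-7(w=4) 6-8(w=2)}
step 4: add edge 5-7 (w=12); MST = {4-7(w=8) 5-7(w=12) 6-7(w=4) 6-8(w=2)}
step 5: add edge 1-4 (w=13); MST = {1-4(w=13) 4-7(w=8) 5-7(w=12) 6-7(w=4) 6-8(w=2)}
step 6: add edge 1-2 (w=11); MST = {1-2(w=11) 1-4(w=13) 4-7(w=8) 5-7(w=12) 6-7(w=4) 6-8(w=2)}
step 7: add edge 0-2 (w=4); MST = {0-2(w=4) 1-2(w=11) 1-4(w=13) 4-7(w=8) 5-7(w=12) 6-7(w=4) 6-8(w=2)}
step 8: add edge 0-3 (w=6); MST = {0-2(w=4) 0-3(w=6) 1-2(w=11) 1-4(w=13) 4-7(w=8) 5-7(w=12) 6-7(w=4) 6-8(w=2)}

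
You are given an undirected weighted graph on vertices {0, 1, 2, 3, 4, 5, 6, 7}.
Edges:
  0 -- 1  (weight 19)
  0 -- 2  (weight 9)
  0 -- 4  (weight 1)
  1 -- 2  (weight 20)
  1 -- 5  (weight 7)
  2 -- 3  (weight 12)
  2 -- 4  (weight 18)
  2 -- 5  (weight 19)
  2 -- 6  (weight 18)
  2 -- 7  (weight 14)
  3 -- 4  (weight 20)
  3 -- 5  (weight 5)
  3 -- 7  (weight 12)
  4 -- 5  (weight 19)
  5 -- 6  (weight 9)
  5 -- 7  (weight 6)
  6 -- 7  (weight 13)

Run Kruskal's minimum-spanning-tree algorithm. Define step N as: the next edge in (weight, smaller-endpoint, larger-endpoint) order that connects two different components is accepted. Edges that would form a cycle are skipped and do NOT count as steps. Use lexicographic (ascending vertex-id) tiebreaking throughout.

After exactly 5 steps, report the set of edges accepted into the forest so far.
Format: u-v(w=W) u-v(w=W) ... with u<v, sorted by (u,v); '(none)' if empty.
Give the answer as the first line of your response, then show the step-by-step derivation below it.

0-2(w=9) 0-4(w=1) 1-5(w=7) 3-5(w=5) 5-7(w=6)

step 1: add edge 0-4 (w=1); MST = {0-4(w=1)}
step 2: add edge 3-5 (w=5); MST = {0-4(w=1) 3-5(w=5)}
step 3: add edge 5-7 (w=6); MST = {0-4(w=1) 3-5(w=5) 5-7(w=6)}
step 4: add edge 1-5 (w=7); MST = {0-4(w=1) 1-5(w=7) 3-5(w=5) 5-7(w=6)}
step 5: add edge 0-2 (w=9); MST = {0-2(w=9) 0-4(w=1) 1-5(w=7) 3-5(w=5) 5-7(w=6)}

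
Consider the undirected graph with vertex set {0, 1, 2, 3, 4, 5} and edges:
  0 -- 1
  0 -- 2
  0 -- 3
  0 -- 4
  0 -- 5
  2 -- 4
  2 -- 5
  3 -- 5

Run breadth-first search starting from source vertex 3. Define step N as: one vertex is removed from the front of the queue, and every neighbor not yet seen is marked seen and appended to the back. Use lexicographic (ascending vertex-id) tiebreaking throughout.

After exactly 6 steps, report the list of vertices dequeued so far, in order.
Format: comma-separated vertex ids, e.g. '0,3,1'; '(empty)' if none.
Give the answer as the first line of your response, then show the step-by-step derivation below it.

3,0,5,1,2,4

step 1: dequeue 3; queue=[0,5]; order=3
step 2: dequeue 0; queue=[5,1,2,4]; order=3,0
step 3: dequeue 5; queue=[1,2,4]; order=3,0,5
step 4: dequeue 1; queue=[2,4]; order=3,0,5,1
step 5: dequeue 2; queue=[4]; order=3,0,5,1,2
step 6: dequeue 4; queue=[(empty)]; order=3,0,5,1,2,4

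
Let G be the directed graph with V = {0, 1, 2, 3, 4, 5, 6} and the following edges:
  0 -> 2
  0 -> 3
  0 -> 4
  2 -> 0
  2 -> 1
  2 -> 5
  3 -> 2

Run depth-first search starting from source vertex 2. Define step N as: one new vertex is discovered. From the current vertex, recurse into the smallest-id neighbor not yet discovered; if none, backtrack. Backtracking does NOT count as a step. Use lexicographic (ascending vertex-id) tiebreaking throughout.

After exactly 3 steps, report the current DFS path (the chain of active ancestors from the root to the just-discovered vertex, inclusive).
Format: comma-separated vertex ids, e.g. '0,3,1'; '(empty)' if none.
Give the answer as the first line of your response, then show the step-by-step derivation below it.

2,0,3

step 1: discover 2; path=2; order=2
step 2: discover 0; path=2>0; order=2,0
step 3: discover 3; path=2>0>3; order=2,0,3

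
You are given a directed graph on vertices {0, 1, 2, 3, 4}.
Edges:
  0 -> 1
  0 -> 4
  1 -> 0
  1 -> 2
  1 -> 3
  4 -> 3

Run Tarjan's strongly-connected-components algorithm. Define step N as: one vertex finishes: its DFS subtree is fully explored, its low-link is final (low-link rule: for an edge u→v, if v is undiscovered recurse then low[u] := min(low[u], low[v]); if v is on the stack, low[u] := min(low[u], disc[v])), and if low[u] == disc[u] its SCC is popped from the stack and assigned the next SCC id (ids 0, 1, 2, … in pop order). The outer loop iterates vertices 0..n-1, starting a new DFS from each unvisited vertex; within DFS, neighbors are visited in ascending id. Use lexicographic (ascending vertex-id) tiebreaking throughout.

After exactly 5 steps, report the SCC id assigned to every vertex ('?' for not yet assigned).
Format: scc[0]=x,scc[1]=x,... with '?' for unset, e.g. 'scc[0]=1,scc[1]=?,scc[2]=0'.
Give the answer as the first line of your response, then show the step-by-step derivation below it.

scc[0]=3,scc[1]=3,scc[2]=0,scc[3]=1,scc[4]=2

step 1: low=(low[0]=0,low[1]=0,low[2]=2,low[3]=?,low[4]=?); scc=(scc[0]=?,scc[1]=?,scc[2]=0,scc[3]=?,scc[4]=?)
step 2: low=(low[0]=0,low[1]=0,low[2]=2,low[3]=3,low[4]=?); scc=(scc[0]=?,scc[1]=?,scc[2]=0,scc[3]=1,scc[4]=?)
step 3: low=(low[0]=0,low[1]=0,low[2]=2,low[3]=3,low[4]=?); scc=(scc[0]=?,scc[1]=?,scc[2]=0,scc[3]=1,scc[4]=?)
step 4: low=(low[0]=0,low[1]=0,low[2]=2,low[3]=3,low[4]=4); scc=(scc[0]=?,scc[1]=?,scc[2]=0,scc[3]=1,scc[4]=2)
step 5: low=(low[0]=0,low[1]=0,low[2]=2,low[3]=3,low[4]=4); scc=(scc[0]=3,scc[1]=3,scc[2]=0,scc[3]=1,scc[4]=2)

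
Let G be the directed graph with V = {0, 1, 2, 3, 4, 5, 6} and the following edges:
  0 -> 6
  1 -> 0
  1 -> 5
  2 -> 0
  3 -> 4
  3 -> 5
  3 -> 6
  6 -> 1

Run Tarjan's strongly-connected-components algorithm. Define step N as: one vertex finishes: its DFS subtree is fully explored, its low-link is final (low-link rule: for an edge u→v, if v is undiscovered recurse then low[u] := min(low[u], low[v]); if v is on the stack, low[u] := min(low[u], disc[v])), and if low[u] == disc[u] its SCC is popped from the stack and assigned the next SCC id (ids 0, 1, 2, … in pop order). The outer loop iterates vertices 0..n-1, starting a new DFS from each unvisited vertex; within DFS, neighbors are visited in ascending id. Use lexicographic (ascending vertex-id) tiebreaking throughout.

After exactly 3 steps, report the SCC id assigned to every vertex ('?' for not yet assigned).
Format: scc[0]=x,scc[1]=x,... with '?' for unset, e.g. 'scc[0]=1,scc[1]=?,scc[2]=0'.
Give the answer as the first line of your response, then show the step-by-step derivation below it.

scc[0]=?,scc[1]=?,scc[2]=?,scc[3]=?,scc[4]=?,scc[5]=0,scc[6]=?

step 1: low=(low[0]=0,low[1]=0,low[2]=?,low[3]=?,low[4]=?,low[5]=3,low[6]=1); scc=(scc[0]=?,scc[1]=?,scc[2]=?,scc[3]=?,scc[4]=?,scc[5]=0,scc[6]=?)
step 2: low=(low[0]=0,low[1]=0,low[2]=?,low[3]=?,low[4]=?,low[5]=3,low[6]=1); scc=(scc[0]=?,scc[1]=?,scc[2]=?,scc[3]=?,scc[4]=?,scc[5]=0,scc[6]=?)
step 3: low=(low[0]=0,low[1]=0,low[2]=?,low[3]=?,low[4]=?,low[5]=3,low[6]=0); scc=(scc[0]=?,scc[1]=?,scc[2]=?,scc[3]=?,scc[4]=?,scc[5]=0,scc[6]=?)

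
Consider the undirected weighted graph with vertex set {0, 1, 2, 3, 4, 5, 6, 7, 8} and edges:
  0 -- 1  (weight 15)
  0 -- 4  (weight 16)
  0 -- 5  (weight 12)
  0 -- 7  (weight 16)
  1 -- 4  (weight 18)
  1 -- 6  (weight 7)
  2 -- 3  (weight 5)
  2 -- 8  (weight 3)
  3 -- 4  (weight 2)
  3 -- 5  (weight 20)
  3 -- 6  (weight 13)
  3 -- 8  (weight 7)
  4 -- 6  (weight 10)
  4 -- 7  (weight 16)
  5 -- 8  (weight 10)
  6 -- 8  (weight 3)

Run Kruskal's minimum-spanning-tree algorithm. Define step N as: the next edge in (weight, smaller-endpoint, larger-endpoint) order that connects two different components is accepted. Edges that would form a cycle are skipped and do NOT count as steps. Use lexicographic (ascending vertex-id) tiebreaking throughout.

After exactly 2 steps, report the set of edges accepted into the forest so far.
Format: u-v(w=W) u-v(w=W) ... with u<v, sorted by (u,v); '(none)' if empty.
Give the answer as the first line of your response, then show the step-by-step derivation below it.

2-8(w=3) 3-4(w=2)

step 1: add edge 3-4 (w=2); MST = {3-4(w=2)}
step 2: add edge 2-8 (w=3); MST = {2-8(w=3) 3-4(w=2)}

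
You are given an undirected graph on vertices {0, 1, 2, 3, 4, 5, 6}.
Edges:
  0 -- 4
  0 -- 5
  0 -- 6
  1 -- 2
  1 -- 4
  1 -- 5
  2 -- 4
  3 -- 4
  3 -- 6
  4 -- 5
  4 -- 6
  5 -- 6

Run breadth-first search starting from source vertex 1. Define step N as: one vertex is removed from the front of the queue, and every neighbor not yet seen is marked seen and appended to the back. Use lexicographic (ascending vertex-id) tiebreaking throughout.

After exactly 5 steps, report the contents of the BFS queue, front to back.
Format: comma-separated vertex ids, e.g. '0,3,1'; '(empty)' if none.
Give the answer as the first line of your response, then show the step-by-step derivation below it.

3,6

step 1: dequeue 1; queue=[2,4,5]; order=1
step 2: dequeue 2; queue=[4,5]; order=1,2
step 3: dequeue 4; queue=[5,0,3,6]; order=1,2,4
step 4: dequeue 5; queue=[0,3,6]; order=1,2,4,5
step 5: dequeue 0; queue=[3,6]; order=1,2,4,5,0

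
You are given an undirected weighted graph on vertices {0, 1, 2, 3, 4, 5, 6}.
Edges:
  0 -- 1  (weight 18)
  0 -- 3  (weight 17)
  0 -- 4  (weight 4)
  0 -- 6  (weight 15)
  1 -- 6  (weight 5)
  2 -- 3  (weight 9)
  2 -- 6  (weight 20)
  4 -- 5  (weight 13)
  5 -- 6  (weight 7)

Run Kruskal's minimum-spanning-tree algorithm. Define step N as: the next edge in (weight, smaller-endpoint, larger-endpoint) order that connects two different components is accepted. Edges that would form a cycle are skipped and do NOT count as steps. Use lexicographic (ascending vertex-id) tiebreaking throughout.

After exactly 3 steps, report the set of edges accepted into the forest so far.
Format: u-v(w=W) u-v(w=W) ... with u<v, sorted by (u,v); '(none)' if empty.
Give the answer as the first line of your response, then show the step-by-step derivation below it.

0-4(w=4) 1-6(w=5) 5-6(w=7)

step 1: add edge 0-4 (w=4); MST = {0-4(w=4)}
step 2: add edge 1-6 (w=5); MST = {0-4(w=4) 1-6(w=5)}
step 3: add edge 5-6 (w=7); MST = {0-4(w=4) 1-6(w=5) 5-6(w=7)}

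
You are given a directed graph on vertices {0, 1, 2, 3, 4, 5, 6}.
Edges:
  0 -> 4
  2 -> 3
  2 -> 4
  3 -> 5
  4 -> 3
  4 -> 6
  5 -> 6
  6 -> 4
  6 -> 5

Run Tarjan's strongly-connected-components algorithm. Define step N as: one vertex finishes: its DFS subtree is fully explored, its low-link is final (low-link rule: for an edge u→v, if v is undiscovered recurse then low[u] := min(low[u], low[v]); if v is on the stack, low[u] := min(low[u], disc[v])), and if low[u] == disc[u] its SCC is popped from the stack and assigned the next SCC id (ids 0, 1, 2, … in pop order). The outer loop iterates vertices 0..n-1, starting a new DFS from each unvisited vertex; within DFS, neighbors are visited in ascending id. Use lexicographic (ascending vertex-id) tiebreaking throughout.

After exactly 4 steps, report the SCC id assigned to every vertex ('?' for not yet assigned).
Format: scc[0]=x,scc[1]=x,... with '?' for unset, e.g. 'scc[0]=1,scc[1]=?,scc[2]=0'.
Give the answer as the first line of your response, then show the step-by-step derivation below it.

scc[0]=?,scc[1]=?,scc[2]=?,scc[3]=0,scc[4]=0,scc[5]=0,scc[6]=0

step 1: low=(low[0]=0,low[1]=?,low[2]=?,low[3]=2,low[4]=1,low[5]=3,low[6]=1); scc=(scc[0]=?,scc[1]=?,scc[2]=?,scc[3]=?,scc[4]=?,scc[5]=?,scc[6]=?)
step 2: low=(low[0]=0,low[1]=?,low[2]=?,low[3]=2,low[4]=1,low[5]=1,low[6]=1); scc=(scc[0]=?,scc[1]=?,scc[2]=?,scc[3]=?,scc[4]=?,scc[5]=?,scc[6]=?)
step 3: low=(low[0]=0,low[1]=?,low[2]=?,low[3]=1,low[4]=1,low[5]=1,low[6]=1); scc=(scc[0]=?,scc[1]=?,scc[2]=?,scc[3]=?,scc[4]=?,scc[5]=?,scc[6]=?)
step 4: low=(low[0]=0,low[1]=?,low[2]=?,low[3]=1,low[4]=1,low[5]=1,low[6]=1); scc=(scc[0]=?,scc[1]=?,scc[2]=?,scc[3]=0,scc[4]=0,scc[5]=0,scc[6]=0)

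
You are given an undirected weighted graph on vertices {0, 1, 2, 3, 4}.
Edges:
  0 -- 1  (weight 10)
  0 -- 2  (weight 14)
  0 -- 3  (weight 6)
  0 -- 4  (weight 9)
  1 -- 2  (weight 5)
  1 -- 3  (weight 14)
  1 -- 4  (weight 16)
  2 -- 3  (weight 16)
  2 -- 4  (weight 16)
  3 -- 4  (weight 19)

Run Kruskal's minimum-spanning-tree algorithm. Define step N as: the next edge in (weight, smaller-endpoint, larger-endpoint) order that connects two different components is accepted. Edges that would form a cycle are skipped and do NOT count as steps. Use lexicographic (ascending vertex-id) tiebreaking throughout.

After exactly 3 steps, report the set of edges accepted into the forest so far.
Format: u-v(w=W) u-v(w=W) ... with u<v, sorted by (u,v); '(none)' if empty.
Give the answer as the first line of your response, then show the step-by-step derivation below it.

0-3(w=6) 0-4(w=9) 1-2(w=5)

step 1: add edge 1-2 (w=5); MST = {1-2(w=5)}
step 2: add edge 0-3 (w=6); MST = {0-3(w=6) 1-2(w=5)}
step 3: add edge 0-4 (w=9); MST = {0-3(w=6) 0-4(w=9) 1-2(w=5)}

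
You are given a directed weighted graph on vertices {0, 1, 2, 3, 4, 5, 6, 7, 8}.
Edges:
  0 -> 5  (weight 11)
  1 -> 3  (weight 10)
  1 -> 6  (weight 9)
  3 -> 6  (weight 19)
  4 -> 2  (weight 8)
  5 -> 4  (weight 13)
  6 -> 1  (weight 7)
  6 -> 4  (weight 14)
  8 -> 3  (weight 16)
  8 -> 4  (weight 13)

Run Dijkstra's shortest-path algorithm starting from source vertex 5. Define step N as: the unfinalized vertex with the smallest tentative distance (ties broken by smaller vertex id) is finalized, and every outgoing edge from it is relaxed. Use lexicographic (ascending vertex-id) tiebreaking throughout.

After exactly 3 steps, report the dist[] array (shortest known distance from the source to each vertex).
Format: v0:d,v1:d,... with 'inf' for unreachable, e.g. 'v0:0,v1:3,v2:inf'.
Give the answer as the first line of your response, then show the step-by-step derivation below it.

v0:inf,v1:inf,v2:21,v3:inf,v4:13,v5:0,v6:inf,v7:inf,v8:inf

step 1: dist = v0:inf,v1:inf,v2:inf,v3:inf,v4:13,v5:0,v6:inf,v7:inf,v8:inf
step 2: dist = v0:inf,v1:inf,v2:21,v3:inf,v4:13,v5:0,v6:inf,v7:inf,v8:inf
step 3: dist = v0:inf,v1:inf,v2:21,v3:inf,v4:13,v5:0,v6:inf,v7:inf,v8:inf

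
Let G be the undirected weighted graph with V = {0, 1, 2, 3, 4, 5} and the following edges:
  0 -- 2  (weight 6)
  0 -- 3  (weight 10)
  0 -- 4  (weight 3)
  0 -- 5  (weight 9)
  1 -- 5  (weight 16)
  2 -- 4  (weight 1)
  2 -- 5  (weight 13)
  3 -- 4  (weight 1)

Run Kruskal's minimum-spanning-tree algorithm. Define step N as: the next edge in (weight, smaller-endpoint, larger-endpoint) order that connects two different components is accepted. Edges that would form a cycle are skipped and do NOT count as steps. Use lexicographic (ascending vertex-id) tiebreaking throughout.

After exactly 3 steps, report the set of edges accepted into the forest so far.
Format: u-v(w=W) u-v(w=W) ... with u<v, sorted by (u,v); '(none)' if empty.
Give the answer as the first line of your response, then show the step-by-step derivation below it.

0-4(w=3) 2-4(w=1) 3-4(w=1)

step 1: add edge 2-4 (w=1); MST = {2-4(w=1)}
step 2: add edge 3-4 (w=1); MST = {2-4(w=1) 3-4(w=1)}
step 3: add edge 0-4 (w=3); MST = {0-4(w=3) 2-4(w=1) 3-4(w=1)}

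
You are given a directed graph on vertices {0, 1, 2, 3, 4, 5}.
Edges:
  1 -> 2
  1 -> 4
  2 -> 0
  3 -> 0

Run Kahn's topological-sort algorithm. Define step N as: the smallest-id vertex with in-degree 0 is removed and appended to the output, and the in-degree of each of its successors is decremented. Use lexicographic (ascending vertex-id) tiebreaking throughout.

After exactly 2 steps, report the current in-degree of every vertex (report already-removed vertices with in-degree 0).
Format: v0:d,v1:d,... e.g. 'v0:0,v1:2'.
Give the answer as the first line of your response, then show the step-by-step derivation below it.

v0:1,v1:0,v2:0,v3:0,v4:0,v5:0

step 1: output 1; order=[1]; indeg=(2,0,0,0,0,0)
step 2: output 2; order=[1,2]; indeg=(1,0,0,0,0,0)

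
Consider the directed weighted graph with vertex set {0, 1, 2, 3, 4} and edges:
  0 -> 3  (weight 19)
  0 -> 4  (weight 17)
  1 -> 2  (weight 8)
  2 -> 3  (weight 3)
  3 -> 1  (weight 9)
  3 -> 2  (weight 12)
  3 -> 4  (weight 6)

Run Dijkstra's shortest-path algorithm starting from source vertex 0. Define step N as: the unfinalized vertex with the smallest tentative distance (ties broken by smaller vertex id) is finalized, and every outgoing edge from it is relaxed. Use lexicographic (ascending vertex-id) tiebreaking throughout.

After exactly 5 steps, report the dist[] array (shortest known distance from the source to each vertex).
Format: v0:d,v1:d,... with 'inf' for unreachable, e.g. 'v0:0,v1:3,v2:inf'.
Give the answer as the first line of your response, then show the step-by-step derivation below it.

v0:0,v1:28,v2:31,v3:19,v4:17

step 1: dist = v0:0,v1:inf,v2:inf,v3:19,v4:17
step 2: dist = v0:0,v1:inf,v2:inf,v3:19,v4:17
step 3: dist = v0:0,v1:28,v2:31,v3:19,v4:17
step 4: dist = v0:0,v1:28,v2:31,v3:19,v4:17
step 5: dist = v0:0,v1:28,v2:31,v3:19,v4:17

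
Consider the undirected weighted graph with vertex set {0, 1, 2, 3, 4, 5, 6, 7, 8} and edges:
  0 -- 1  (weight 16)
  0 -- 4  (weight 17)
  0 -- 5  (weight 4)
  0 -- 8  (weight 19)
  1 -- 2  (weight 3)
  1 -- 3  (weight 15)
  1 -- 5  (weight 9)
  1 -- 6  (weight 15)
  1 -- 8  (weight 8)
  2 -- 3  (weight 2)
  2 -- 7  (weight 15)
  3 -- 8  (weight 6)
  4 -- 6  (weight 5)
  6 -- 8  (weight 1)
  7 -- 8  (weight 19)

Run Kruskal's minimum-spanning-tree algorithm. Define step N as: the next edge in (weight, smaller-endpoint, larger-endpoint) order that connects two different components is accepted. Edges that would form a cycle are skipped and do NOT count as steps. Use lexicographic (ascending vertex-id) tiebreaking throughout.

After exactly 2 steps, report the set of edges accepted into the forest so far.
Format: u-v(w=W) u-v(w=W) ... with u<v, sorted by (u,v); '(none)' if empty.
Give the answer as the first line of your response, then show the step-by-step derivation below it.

2-3(w=2) 6-8(w=1)

step 1: add edge 6-8 (w=1); MST = {6-8(w=1)}
step 2: add edge 2-3 (w=2); MST = {2-3(w=2) 6-8(w=1)}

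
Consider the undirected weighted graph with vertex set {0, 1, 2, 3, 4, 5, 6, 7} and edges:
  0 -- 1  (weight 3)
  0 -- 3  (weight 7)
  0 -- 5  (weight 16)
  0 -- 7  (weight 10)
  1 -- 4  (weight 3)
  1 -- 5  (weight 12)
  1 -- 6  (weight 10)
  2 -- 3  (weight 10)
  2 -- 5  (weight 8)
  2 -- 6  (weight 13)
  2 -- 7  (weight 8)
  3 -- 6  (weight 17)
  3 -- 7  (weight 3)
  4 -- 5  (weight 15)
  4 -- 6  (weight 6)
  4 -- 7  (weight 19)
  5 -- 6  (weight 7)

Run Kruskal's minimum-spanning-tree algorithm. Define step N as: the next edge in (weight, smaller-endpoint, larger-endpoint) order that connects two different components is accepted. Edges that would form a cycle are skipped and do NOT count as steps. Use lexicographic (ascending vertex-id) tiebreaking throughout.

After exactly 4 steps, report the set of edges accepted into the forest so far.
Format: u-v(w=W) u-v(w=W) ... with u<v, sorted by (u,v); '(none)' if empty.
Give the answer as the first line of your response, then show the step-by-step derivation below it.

0-1(w=3) 1-4(w=3) 3-7(w=3) 4-6(w=6)

step 1: add edge 0-1 (w=3); MST = {0-1(w=3)}
step 2: add edge 1-4 (w=3); MST = {0-1(w=3) 1-4(w=3)}
step 3: add edge 3-7 (w=3); MST = {0-1(w=3) 1-4(w=3) 3-7(w=3)}
step 4: add edge 4-6 (w=6); MST = {0-1(w=3) 1-4(w=3) 3-7(w=3) 4-6(w=6)}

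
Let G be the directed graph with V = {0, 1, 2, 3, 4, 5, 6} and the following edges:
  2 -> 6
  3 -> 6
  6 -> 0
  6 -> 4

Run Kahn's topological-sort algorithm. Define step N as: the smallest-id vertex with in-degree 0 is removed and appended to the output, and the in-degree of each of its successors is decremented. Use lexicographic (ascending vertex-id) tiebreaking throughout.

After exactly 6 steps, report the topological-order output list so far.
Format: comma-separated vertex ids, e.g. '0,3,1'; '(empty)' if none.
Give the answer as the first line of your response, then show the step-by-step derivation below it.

1,2,3,5,6,0

step 1: output 1; order=[1]; indeg=(1,0,0,0,1,0,2)
step 2: output 2; order=[1,2]; indeg=(1,0,0,0,1,0,1)
step 3: output 3; order=[1,2,3]; indeg=(1,0,0,0,1,0,0)
step 4: output 5; order=[1,2,3,5]; indeg=(1,0,0,0,1,0,0)
step 5: output 6; order=[1,2,3,5,6]; indeg=(0,0,0,0,0,0,0)
step 6: output 0; order=[1,2,3,5,6,0]; indeg=(0,0,0,0,0,0,0)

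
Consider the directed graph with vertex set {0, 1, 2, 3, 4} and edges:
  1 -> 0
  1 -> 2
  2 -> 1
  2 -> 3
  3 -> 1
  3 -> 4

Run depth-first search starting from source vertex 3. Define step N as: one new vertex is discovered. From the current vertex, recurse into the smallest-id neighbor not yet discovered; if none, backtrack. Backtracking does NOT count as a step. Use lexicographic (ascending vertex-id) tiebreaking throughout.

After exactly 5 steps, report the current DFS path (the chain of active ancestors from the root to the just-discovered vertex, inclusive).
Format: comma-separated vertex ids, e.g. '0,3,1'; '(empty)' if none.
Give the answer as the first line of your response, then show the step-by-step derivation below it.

3,4

step 1: discover 3; path=3; order=3
step 2: discover 1; path=3>1; order=3,1
step 3: discover 0; path=3>1>0; order=3,1,0
step 4: discover 2; path=3>1>2; order=3,1,0,2
step 5: discover 4; path=3>4; order=3,1,0,2,4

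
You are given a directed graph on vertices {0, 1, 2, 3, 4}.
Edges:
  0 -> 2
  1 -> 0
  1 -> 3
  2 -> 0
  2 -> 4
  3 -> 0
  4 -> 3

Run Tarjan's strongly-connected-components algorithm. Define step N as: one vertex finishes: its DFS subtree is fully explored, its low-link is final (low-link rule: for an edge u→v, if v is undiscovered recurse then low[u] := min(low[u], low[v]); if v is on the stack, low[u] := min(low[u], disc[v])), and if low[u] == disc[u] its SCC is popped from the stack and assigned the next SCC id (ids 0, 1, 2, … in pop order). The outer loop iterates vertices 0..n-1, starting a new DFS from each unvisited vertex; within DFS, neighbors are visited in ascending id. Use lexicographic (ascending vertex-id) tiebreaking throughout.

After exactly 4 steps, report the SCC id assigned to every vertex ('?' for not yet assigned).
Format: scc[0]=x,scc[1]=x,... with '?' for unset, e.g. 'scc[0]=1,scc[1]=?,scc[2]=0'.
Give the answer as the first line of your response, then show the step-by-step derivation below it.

scc[0]=0,scc[1]=?,scc[2]=0,scc[3]=0,scc[4]=0

step 1: low=(low[0]=0,low[1]=?,low[2]=0,low[3]=0,low[4]=2); scc=(scc[0]=?,scc[1]=?,scc[2]=?,scc[3]=?,scc[4]=?)
step 2: low=(low[0]=0,low[1]=?,low[2]=0,low[3]=0,low[4]=0); scc=(scc[0]=?,scc[1]=?,scc[2]=?,scc[3]=?,scc[4]=?)
step 3: low=(low[0]=0,low[1]=?,low[2]=0,low[3]=0,low[4]=0); scc=(scc[0]=?,scc[1]=?,scc[2]=?,scc[3]=?,scc[4]=?)
step 4: low=(low[0]=0,low[1]=?,low[2]=0,low[3]=0,low[4]=0); scc=(scc[0]=0,scc[1]=?,scc[2]=0,scc[3]=0,scc[4]=0)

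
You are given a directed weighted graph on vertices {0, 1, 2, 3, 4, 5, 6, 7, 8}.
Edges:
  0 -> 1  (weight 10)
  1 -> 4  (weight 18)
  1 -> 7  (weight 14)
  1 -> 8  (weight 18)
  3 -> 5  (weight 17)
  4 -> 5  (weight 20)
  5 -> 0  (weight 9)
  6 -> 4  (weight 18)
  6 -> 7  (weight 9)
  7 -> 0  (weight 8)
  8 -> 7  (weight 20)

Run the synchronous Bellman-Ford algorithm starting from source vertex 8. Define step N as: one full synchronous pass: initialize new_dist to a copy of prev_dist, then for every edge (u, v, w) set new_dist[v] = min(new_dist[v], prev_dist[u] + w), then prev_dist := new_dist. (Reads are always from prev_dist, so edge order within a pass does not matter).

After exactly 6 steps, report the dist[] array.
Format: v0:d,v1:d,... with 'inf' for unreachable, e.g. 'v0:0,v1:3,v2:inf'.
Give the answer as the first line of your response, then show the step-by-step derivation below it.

v0:28,v1:38,v2:inf,v3:inf,v4:56,v5:76,v6:inf,v7:20,v8:0

step 1: dist = v0:inf,v1:inf,v2:inf,v3:inf,v4:inf,v5:inf,v6:inf,v7:20,v8:0
step 2: dist = v0:28,v1:inf,v2:inf,v3:inf,v4:inf,v5:inf,v6:inf,v7:20,v8:0
step 3: dist = v0:28,v1:38,v2:inf,v3:inf,v4:inf,v5:inf,v6:inf,v7:20,v8:0
step 4: dist = v0:28,v1:38,v2:inf,v3:inf,v4:56,v5:inf,v6:inf,v7:20,v8:0
step 5: dist = v0:28,v1:38,v2:inf,v3:inf,v4:56,v5:76,v6:inf,v7:20,v8:0
step 6: dist = v0:28,v1:38,v2:inf,v3:inf,v4:56,v5:76,v6:inf,v7:20,v8:0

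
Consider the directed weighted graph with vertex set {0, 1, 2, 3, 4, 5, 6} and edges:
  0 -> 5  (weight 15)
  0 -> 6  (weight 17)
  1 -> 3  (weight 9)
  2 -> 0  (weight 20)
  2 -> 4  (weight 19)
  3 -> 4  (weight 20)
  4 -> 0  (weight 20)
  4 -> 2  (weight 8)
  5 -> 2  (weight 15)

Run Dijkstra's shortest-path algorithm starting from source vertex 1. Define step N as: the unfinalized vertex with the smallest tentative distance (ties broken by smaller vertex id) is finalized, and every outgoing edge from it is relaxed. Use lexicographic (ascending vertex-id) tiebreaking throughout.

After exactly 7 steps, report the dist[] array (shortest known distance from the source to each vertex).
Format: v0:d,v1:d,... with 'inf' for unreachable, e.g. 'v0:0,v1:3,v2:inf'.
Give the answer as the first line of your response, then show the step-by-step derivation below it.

v0:49,v1:0,v2:37,v3:9,v4:29,v5:64,v6:66

step 1: dist = v0:inf,v1:0,v2:inf,v3:9,v4:inf,v5:inf,v6:inf
step 2: dist = v0:inf,v1:0,v2:inf,v3:9,v4:29,v5:inf,v6:inf
step 3: dist = v0:49,v1:0,v2:37,v3:9,v4:29,v5:inf,v6:inf
step 4: dist = v0:49,v1:0,v2:37,v3:9,v4:29,v5:inf,v6:inf
step 5: dist = v0:49,v1:0,v2:37,v3:9,v4:29,v5:64,v6:66
step 6: dist = v0:49,v1:0,v2:37,v3:9,v4:29,v5:64,v6:66
step 7: dist = v0:49,v1:0,v2:37,v3:9,v4:29,v5:64,v6:66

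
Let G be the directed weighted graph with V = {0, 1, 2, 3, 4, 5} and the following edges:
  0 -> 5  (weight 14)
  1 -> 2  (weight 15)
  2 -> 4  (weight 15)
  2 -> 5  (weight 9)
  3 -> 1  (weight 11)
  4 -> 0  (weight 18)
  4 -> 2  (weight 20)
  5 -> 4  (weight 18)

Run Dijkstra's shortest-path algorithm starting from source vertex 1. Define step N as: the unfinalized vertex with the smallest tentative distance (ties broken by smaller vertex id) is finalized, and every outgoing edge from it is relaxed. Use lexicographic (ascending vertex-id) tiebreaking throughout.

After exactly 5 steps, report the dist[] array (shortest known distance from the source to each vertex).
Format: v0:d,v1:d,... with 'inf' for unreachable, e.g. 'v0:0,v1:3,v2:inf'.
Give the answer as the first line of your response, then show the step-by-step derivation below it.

v0:48,v1:0,v2:15,v3:inf,v4:30,v5:24

step 1: dist = v0:inf,v1:0,v2:15,v3:inf,v4:inf,v5:inf
step 2: dist = v0:inf,v1:0,v2:15,v3:inf,v4:30,v5:24
step 3: dist = v0:inf,v1:0,v2:15,v3:inf,v4:30,v5:24
step 4: dist = v0:48,v1:0,v2:15,v3:inf,v4:30,v5:24
step 5: dist = v0:48,v1:0,v2:15,v3:inf,v4:30,v5:24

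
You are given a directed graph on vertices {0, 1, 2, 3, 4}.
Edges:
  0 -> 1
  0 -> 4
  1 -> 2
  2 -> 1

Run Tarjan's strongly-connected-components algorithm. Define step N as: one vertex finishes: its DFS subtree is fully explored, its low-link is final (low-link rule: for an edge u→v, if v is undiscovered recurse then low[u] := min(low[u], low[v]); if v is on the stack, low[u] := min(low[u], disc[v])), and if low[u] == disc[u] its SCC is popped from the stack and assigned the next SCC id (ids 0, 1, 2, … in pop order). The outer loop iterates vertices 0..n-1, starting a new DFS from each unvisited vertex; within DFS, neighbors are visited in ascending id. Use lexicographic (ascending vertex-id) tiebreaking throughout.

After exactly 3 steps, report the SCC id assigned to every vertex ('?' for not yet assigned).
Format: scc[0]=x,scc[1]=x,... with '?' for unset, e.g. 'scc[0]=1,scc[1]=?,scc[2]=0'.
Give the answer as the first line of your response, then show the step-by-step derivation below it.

scc[0]=?,scc[1]=0,scc[2]=0,scc[3]=?,scc[4]=1

step 1: low=(low[0]=0,low[1]=1,low[2]=1,low[3]=?,low[4]=?); scc=(scc[0]=?,scc[1]=?,scc[2]=?,scc[3]=?,scc[4]=?)
step 2: low=(low[0]=0,low[1]=1,low[2]=1,low[3]=?,low[4]=?); scc=(scc[0]=?,scc[1]=0,scc[2]=0,scc[3]=?,scc[4]=?)
step 3: low=(low[0]=0,low[1]=1,low[2]=1,low[3]=?,low[4]=3); scc=(scc[0]=?,scc[1]=0,scc[2]=0,scc[3]=?,scc[4]=1)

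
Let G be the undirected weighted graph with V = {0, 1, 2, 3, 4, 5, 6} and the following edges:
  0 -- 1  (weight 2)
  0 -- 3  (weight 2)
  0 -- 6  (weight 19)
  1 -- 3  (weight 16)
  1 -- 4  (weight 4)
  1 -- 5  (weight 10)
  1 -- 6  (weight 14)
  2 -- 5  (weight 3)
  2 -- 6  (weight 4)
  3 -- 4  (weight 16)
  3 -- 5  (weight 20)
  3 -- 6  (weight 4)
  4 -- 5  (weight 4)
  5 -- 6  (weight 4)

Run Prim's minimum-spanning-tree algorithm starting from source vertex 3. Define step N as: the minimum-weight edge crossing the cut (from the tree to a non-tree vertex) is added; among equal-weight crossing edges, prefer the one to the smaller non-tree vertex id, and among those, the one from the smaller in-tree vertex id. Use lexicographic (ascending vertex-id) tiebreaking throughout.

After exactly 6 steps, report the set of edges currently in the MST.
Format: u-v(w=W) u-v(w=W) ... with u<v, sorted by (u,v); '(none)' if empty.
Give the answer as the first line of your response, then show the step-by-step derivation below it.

0-1(w=2) 0-3(w=2) 1-4(w=4) 2-5(w=3) 2-6(w=4) 4-5(w=4)

step 1: add edge 0-3 (w=2); MST = {0-3(w=2)}
step 2: add edge 0-1 (w=2); MST = {0-1(w=2) 0-3(w=2)}
step 3: add edge 1-4 (w=4); MST = {0-1(w=2) 0-3(w=2) 1-4(w=4)}
step 4: add edge 4-5 (w=4); MST = {0-1(w=2) 0-3(w=2) 1-4(w=4) 4-5(w=4)}
step 5: add edge 2-5 (w=3); MST = {0-1(w=2) 0-3(w=2) 1-4(w=4) 2-5(w=3) 4-5(w=4)}
step 6: add edge 2-6 (w=4); MST = {0-1(w=2) 0-3(w=2) 1-4(w=4) 2-5(w=3) 2-6(w=4) 4-5(w=4)}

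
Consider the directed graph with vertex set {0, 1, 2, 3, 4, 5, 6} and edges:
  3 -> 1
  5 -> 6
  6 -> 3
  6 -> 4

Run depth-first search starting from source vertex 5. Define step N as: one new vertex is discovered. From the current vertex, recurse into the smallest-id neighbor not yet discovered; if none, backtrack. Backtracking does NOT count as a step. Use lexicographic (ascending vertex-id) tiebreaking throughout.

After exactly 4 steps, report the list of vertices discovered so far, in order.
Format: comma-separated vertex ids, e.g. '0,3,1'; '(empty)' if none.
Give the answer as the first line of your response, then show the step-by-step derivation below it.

5,6,3,1

step 1: discover 5; path=5; order=5
step 2: discover 6; path=5>6; order=5,6
step 3: discover 3; path=5>6>3; order=5,6,3
step 4: discover 1; path=5>6>3>1; order=5,6,3,1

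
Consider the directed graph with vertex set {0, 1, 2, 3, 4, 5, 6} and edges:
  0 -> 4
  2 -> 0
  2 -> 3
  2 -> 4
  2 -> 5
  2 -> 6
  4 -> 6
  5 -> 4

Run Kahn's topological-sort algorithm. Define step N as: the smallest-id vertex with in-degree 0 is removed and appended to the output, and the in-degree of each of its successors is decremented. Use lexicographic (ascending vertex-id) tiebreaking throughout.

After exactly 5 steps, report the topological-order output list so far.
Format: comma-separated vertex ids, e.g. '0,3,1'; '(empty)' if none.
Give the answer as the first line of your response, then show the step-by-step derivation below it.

1,2,0,3,5

step 1: output 1; order=[1]; indeg=(1,0,0,1,3,1,2)
step 2: output 2; order=[1,2]; indeg=(0,0,0,0,2,0,1)
step 3: output 0; order=[1,2,0]; indeg=(0,0,0,0,1,0,1)
step 4: output 3; order=[1,2,0,3]; indeg=(0,0,0,0,1,0,1)
step 5: output 5; order=[1,2,0,3,5]; indeg=(0,0,0,0,0,0,1)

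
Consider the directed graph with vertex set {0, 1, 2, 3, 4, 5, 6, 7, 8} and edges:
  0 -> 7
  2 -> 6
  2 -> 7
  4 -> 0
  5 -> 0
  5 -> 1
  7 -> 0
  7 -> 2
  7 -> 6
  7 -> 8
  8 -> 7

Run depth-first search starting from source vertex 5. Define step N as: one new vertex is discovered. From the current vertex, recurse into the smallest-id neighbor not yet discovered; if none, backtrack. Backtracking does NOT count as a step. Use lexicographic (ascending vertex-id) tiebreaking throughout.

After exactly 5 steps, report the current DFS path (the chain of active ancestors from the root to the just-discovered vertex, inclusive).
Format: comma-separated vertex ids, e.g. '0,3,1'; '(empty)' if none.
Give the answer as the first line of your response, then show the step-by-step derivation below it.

5,0,7,2,6

step 1: discover 5; path=5; order=5
step 2: discover 0; path=5>0; order=5,0
step 3: discover 7; path=5>0>7; order=5,0,7
step 4: discover 2; path=5>0>7>2; order=5,0,7,2
step 5: discover 6; path=5>0>7>2>6; order=5,0,7,2,6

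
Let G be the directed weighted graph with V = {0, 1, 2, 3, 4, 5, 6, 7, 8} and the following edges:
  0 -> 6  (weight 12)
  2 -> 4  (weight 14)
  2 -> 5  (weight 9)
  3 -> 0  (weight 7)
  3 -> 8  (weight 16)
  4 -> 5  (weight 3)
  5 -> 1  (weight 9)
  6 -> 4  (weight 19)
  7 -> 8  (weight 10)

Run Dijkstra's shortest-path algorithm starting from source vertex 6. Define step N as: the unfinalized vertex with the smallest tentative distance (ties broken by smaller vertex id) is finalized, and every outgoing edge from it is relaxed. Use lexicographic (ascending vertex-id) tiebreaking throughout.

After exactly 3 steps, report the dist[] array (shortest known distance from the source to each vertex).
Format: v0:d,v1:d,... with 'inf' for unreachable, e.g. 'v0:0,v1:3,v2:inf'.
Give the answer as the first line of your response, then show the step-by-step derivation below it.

v0:inf,v1:31,v2:inf,v3:inf,v4:19,v5:22,v6:0,v7:inf,v8:inf

step 1: dist = v0:inf,v1:inf,v2:inf,v3:inf,v4:19,v5:inf,v6:0,v7:inf,v8:inf
step 2: dist = v0:inf,v1:inf,v2:inf,v3:inf,v4:19,v5:22,v6:0,v7:inf,v8:inf
step 3: dist = v0:inf,v1:31,v2:inf,v3:inf,v4:19,v5:22,v6:0,v7:inf,v8:inf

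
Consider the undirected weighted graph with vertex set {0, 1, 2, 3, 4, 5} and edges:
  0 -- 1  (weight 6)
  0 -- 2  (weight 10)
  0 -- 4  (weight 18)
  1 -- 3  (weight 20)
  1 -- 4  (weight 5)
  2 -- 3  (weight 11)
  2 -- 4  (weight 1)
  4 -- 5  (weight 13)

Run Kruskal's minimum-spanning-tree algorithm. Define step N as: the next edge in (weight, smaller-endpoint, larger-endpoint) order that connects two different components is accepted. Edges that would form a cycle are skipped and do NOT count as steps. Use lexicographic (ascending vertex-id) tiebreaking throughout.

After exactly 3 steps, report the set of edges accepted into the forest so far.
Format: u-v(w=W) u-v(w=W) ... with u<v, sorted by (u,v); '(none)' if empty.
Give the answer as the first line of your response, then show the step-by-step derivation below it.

0-1(w=6) 1-4(w=5) 2-4(w=1)

step 1: add edge 2-4 (w=1); MST = {2-4(w=1)}
step 2: add edge 1-4 (w=5); MST = {1-4(w=5) 2-4(w=1)}
step 3: add edge 0-1 (w=6); MST = {0-1(w=6) 1-4(w=5) 2-4(w=1)}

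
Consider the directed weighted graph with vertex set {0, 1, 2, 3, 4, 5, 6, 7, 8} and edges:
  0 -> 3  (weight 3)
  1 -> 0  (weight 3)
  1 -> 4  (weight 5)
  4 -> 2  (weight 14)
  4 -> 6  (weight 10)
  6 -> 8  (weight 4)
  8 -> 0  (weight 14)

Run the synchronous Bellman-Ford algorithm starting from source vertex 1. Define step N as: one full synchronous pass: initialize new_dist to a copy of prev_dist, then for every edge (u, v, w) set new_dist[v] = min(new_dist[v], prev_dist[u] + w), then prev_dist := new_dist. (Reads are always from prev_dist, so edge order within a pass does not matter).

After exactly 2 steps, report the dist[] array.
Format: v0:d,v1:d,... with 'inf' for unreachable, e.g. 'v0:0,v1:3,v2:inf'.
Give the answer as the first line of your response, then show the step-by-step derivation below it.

v0:3,v1:0,v2:19,v3:6,v4:5,v5:inf,v6:15,v7:inf,v8:inf

step 1: dist = v0:3,v1:0,v2:inf,v3:inf,v4:5,v5:inf,v6:inf,v7:inf,v8:inf
step 2: dist = v0:3,v1:0,v2:19,v3:6,v4:5,v5:inf,v6:15,v7:inf,v8:inf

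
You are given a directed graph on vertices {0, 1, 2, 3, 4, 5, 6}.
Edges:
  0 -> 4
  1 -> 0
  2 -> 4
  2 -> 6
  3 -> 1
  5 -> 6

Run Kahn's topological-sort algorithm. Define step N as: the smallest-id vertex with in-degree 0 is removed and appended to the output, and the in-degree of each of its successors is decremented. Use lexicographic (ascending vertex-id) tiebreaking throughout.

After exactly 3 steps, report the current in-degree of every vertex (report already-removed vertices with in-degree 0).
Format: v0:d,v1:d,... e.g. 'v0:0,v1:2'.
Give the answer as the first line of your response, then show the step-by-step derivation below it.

v0:0,v1:0,v2:0,v3:0,v4:1,v5:0,v6:1

step 1: output 2; order=[2]; indeg=(1,1,0,0,1,0,1)
step 2: output 3; order=[2,3]; indeg=(1,0,0,0,1,0,1)
step 3: output 1; order=[2,3,1]; indeg=(0,0,0,0,1,0,1)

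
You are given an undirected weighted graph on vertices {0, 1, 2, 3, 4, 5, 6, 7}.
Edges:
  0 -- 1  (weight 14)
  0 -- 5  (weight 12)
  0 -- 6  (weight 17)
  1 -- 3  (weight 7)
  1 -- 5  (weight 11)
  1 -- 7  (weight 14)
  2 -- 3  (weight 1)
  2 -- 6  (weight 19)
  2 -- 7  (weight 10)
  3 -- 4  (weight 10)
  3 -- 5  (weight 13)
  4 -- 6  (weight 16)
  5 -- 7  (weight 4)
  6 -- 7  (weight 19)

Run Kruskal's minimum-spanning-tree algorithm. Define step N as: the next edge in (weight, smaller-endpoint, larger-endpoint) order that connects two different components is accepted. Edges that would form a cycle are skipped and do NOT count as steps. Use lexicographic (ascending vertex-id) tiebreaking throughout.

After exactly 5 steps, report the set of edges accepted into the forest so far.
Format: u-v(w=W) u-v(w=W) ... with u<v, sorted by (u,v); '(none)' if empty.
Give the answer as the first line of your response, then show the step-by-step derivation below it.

1-3(w=7) 2-3(w=1) 2-7(w=10) 3-4(w=10) 5-7(w=4)

step 1: add edge 2-3 (w=1); MST = {2-3(w=1)}
step 2: add edge 5-7 (w=4); MST = {2-3(w=1) 5-7(w=4)}
step 3: add edge 1-3 (w=7); MST = {1-3(w=7) 2-3(w=1) 5-7(w=4)}
step 4: add edge 2-7 (w=10); MST = {1-3(w=7) 2-3(w=1) 2-7(w=10) 5-7(w=4)}
step 5: add edge 3-4 (w=10); MST = {1-3(w=7) 2-3(w=1) 2-7(w=10) 3-4(w=10) 5-7(w=4)}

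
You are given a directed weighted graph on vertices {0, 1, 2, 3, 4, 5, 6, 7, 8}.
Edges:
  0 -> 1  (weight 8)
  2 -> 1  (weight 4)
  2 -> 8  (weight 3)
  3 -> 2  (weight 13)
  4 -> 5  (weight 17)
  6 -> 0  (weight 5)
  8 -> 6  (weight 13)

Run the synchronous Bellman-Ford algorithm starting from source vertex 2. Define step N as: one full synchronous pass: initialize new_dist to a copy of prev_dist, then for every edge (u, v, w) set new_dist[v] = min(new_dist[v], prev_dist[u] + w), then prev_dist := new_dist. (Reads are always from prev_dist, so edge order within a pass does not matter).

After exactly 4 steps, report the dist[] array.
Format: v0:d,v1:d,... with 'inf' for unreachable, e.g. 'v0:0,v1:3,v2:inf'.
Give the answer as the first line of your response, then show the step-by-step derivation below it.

v0:21,v1:4,v2:0,v3:inf,v4:inf,v5:inf,v6:16,v7:inf,v8:3

step 1: dist = v0:inf,v1:4,v2:0,v3:inf,v4:inf,v5:inf,v6:inf,v7:inf,v8:3
step 2: dist = v0:inf,v1:4,v2:0,v3:inf,v4:inf,v5:inf,v6:16,v7:inf,v8:3
step 3: dist = v0:21,v1:4,v2:0,v3:inf,v4:inf,v5:inf,v6:16,v7:inf,v8:3
step 4: dist = v0:21,v1:4,v2:0,v3:inf,v4:inf,v5:inf,v6:16,v7:inf,v8:3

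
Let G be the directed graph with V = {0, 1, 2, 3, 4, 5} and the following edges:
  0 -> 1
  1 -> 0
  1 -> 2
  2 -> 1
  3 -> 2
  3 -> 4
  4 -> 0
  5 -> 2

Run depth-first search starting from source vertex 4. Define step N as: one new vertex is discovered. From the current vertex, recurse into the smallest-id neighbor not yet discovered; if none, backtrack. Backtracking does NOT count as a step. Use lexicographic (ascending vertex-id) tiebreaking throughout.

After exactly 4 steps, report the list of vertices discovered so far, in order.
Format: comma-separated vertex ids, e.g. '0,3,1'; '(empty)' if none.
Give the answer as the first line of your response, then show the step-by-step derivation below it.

4,0,1,2

step 1: discover 4; path=4; order=4
step 2: discover 0; path=4>0; order=4,0
step 3: discover 1; path=4>0>1; order=4,0,1
step 4: discover 2; path=4>0>1>2; order=4,0,1,2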